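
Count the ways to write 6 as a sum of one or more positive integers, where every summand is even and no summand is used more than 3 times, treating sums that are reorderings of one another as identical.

Enumerating:
6
2+4
2+2+2

3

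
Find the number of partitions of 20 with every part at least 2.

Enumerating by decreasing first part gives 137 partitions in all.

137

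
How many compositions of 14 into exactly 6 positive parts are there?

1287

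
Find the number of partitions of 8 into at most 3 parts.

10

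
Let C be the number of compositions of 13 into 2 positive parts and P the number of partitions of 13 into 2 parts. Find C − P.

Ordered (compositions into 2 parts): C(12,1) = 12.
Unordered (partitions into 2 parts): 6.
Difference: 12 − 6 = 6.

6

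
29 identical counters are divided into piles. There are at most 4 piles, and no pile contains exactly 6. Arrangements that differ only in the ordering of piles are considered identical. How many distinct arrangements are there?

214

Counting exhaustively, 214 partitions satisfy the conditions.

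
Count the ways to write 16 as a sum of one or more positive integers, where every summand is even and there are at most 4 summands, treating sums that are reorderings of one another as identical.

15

Enumerating:
16
14+2
12+4
12+2+2
10+6
10+4+2
10+2+2+2
8+8
8+6+2
8+4+4
8+4+2+2
6+6+4
6+6+2+2
6+4+4+2
4+4+4+4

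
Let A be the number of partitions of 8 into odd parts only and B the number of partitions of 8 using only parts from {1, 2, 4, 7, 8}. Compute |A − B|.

5

Partitions of 8 into odd parts only: 6.
Partitions of 8 using only parts from {1, 2, 4, 7, 8}: 11.
|6 − 11| = 5.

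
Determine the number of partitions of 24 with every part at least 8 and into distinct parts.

5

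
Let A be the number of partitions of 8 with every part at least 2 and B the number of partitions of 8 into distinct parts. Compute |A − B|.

1

Partitions of 8 with every part at least 2: 7.
Partitions of 8 into distinct parts: 6.
|7 − 6| = 1.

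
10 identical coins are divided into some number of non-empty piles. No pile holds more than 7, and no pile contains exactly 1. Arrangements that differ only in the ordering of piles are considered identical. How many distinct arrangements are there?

They are:
3,7
4,6
2,2,6
5,5
2,3,5
2,4,4
3,3,4
2,2,2,4
2,2,3,3
2,2,2,2,2

10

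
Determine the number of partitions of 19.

490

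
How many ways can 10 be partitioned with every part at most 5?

30

A partial list (first 12 by largest part):
5,5
5,4,1
5,3,2
5,3,1,1
5,2,2,1
5,2,1,1,1
5,1,1,1,1,1
4,4,2
4,4,1,1
4,3,3
4,3,2,1
4,3,1,1,1
…and 18 more, for 30 total.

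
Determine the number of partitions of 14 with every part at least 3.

13

They are:
14
11+3
10+4
9+5
8+6
8+3+3
7+7
7+4+3
6+5+3
6+4+4
5+5+4
5+3+3+3
4+4+3+3
Counting gives 13.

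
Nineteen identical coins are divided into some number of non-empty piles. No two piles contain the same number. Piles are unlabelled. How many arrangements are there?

54

A partial list (first 12 by largest part):
19
18 + 1
17 + 2
16 + 3
16 + 2 + 1
15 + 4
15 + 3 + 1
14 + 5
14 + 4 + 1
14 + 3 + 2
13 + 6
13 + 5 + 1
…and 42 more, for 54 total.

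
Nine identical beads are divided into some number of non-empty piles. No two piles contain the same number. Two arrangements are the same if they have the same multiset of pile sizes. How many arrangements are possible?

8

They are:
9
8, 1
7, 2
6, 3
6, 2, 1
5, 4
5, 3, 1
4, 3, 2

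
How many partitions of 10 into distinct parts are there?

The partitions of 10 that satisfy the conditions:
10
1+9
2+8
3+7
1+2+7
4+6
1+3+6
1+4+5
2+3+5
1+2+3+4

10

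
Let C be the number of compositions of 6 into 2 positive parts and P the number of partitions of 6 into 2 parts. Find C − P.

2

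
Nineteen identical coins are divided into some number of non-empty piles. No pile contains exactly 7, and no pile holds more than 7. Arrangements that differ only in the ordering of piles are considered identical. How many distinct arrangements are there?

235

Systematic enumeration (by largest part, then next-largest, …) yields 235.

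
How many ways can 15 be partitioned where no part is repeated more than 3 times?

Systematic enumeration (by largest part, then next-largest, …) yields 105.

105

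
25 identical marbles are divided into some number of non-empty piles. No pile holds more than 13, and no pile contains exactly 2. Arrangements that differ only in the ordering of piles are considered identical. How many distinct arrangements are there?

605

Counting exhaustively, 605 partitions satisfy the conditions.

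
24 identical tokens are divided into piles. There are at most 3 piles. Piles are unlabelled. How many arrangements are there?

A partial list (first 12 by largest part):
24
23,1
22,2
22,1,1
21,3
21,2,1
20,4
20,3,1
20,2,2
19,5
19,4,1
19,3,2
…and 49 more, for 61 total.

61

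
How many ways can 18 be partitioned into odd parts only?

46

A partial list (first 12 by largest part):
17+1
15+3
15+1+1+1
13+5
13+3+1+1
13+1+1+1+1+1
11+7
11+5+1+1
11+3+3+1
11+3+1+1+1+1
11+1+1+1+1+1+1+1
9+9
…and 34 more, for 46 total.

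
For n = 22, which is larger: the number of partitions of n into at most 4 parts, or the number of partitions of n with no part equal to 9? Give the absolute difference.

765

Partitions of 22 into at most 4 parts: 136.
Partitions of 22 with no part equal to 9: 901.
|136 − 901| = 765.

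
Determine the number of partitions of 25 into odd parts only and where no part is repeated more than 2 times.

34

There are too many to list fully; the first 12 (by largest part) are:
25
23 + 1 + 1
21 + 3 + 1
19 + 5 + 1
19 + 3 + 3
17 + 7 + 1
17 + 5 + 3
17 + 3 + 3 + 1 + 1
15 + 9 + 1
15 + 7 + 3
15 + 5 + 5
15 + 5 + 3 + 1 + 1
…and 22 more, for 34 total.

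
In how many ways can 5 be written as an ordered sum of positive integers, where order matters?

16

Each of the 4 gaps between 5 units is either a break or not: 2^4 = 16.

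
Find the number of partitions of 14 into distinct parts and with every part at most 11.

19

Listing the qualifying partitions of 14:
11,3
11,2,1
10,4
10,3,1
9,5
9,4,1
9,3,2
8,6
8,5,1
8,4,2
8,3,2,1
7,6,1
7,5,2
7,4,3
7,4,2,1
6,5,3
6,5,2,1
6,4,3,1
5,4,3,2
Counting gives 19.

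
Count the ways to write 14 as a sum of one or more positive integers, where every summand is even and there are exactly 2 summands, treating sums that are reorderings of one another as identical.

Listing the qualifying partitions of 14:
12, 2
10, 4
8, 6

3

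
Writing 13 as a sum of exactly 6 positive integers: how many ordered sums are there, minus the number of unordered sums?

Ordered (compositions into 6 parts): C(12,5) = 792.
Unordered (partitions into 6 parts): 14.
Difference: 792 − 14 = 778.

778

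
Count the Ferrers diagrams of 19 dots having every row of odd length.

A partial list (first 12 by largest part):
19
17+1+1
15+3+1
15+1+1+1+1
13+5+1
13+3+3
13+3+1+1+1
13+1+1+1+1+1+1
11+7+1
11+5+3
11+5+1+1+1
11+3+3+1+1
…and 42 more, for 54 total.

54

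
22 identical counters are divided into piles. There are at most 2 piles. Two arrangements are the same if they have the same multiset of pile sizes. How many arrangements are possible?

12

Listing the qualifying partitions of 22:
22
21+1
20+2
19+3
18+4
17+5
16+6
15+7
14+8
13+9
12+10
11+11
That's 12 in total.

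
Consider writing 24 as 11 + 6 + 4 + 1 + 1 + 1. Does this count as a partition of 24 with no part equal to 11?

No

The parts sum to 24, and the condition 'no summand equals 11' is violated.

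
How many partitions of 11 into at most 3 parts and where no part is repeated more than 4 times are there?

The partitions of 11 that satisfy the conditions:
11
10+1
9+2
9+1+1
8+3
8+2+1
7+4
7+3+1
7+2+2
6+5
6+4+1
6+3+2
5+5+1
5+4+2
5+3+3
4+4+3
Counting gives 16.

16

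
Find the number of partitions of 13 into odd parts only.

18

Listing the qualifying partitions of 13:
13
11, 1, 1
9, 3, 1
9, 1, 1, 1, 1
7, 5, 1
7, 3, 3
7, 3, 1, 1, 1
7, 1, 1, 1, 1, 1, 1
5, 5, 3
5, 5, 1, 1, 1
5, 3, 3, 1, 1
5, 3, 1, 1, 1, 1, 1
5, 1, 1, 1, 1, 1, 1, 1, 1
3, 3, 3, 3, 1
3, 3, 3, 1, 1, 1, 1
3, 3, 1, 1, 1, 1, 1, 1, 1
3, 1, 1, 1, 1, 1, 1, 1, 1, 1, 1
1, 1, 1, 1, 1, 1, 1, 1, 1, 1, 1, 1, 1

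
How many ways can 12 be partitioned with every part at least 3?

Enumerating:
12
3, 9
4, 8
5, 7
6, 6
3, 3, 6
3, 4, 5
4, 4, 4
3, 3, 3, 3

9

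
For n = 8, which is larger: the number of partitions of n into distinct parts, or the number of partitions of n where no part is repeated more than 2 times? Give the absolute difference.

Partitions of 8 into distinct parts: 6.
Partitions of 8 where no part is repeated more than 2 times: 13.
|6 − 13| = 7.

7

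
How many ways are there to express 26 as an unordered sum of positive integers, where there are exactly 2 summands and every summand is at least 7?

They are:
19, 7
18, 8
17, 9
16, 10
15, 11
14, 12
13, 13

7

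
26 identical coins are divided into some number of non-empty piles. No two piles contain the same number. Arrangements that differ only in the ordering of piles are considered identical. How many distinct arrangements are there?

165

Counting exhaustively, 165 partitions satisfy the conditions.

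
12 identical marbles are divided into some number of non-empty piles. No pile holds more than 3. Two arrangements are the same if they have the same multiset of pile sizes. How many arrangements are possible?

The partitions of 12 that satisfy the conditions:
3, 3, 3, 3
3, 3, 3, 2, 1
3, 3, 3, 1, 1, 1
3, 3, 2, 2, 2
3, 3, 2, 2, 1, 1
3, 3, 2, 1, 1, 1, 1
3, 3, 1, 1, 1, 1, 1, 1
3, 2, 2, 2, 2, 1
3, 2, 2, 2, 1, 1, 1
3, 2, 2, 1, 1, 1, 1, 1
3, 2, 1, 1, 1, 1, 1, 1, 1
3, 1, 1, 1, 1, 1, 1, 1, 1, 1
2, 2, 2, 2, 2, 2
2, 2, 2, 2, 2, 1, 1
2, 2, 2, 2, 1, 1, 1, 1
2, 2, 2, 1, 1, 1, 1, 1, 1
2, 2, 1, 1, 1, 1, 1, 1, 1, 1
2, 1, 1, 1, 1, 1, 1, 1, 1, 1, 1
1, 1, 1, 1, 1, 1, 1, 1, 1, 1, 1, 1
Counting gives 19.

19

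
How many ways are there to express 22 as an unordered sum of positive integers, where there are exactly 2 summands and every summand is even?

5

Enumerating:
20, 2
18, 4
16, 6
14, 8
12, 10
That's 5 in total.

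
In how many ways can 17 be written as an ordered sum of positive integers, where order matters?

65536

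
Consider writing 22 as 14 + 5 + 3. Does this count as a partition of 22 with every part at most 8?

The parts sum to 22, and the condition 'no summand exceeds 8' is violated.

No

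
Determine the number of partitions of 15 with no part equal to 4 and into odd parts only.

27

A partial list (first 12 by largest part):
15
1+1+13
1+3+11
1+1+1+1+11
1+5+9
3+3+9
1+1+1+3+9
1+1+1+1+1+1+9
1+7+7
3+5+7
1+1+1+5+7
1+1+3+3+7
…and 15 more, for 27 total.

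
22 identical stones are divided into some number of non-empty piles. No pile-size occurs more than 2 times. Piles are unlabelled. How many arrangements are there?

A full systematic count gives 297.

297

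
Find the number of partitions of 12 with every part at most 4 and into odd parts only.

Listing the qualifying partitions of 12:
3,3,3,3
3,3,3,1,1,1
3,3,1,1,1,1,1,1
3,1,1,1,1,1,1,1,1,1
1,1,1,1,1,1,1,1,1,1,1,1

5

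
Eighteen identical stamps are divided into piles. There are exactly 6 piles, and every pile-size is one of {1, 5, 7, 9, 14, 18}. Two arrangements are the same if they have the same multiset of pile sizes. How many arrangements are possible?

3

The partitions of 18 that satisfy the conditions:
9,5,1,1,1,1
7,7,1,1,1,1
5,5,5,1,1,1
That's 3 in total.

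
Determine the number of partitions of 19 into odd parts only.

54

There are too many to list fully; the first 12 (by largest part) are:
19
17,1,1
15,3,1
15,1,1,1,1
13,5,1
13,3,3
13,3,1,1,1
13,1,1,1,1,1,1
11,7,1
11,5,3
11,5,1,1,1
11,3,3,1,1
…and 42 more, for 54 total.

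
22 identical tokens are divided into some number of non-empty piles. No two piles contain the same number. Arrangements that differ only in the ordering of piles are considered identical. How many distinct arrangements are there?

Enumerating by decreasing first part gives 89 partitions in all.

89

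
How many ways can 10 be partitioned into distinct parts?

10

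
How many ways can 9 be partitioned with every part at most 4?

Enumerating:
4+4+1
4+3+2
4+3+1+1
4+2+2+1
4+2+1+1+1
4+1+1+1+1+1
3+3+3
3+3+2+1
3+3+1+1+1
3+2+2+2
3+2+2+1+1
3+2+1+1+1+1
3+1+1+1+1+1+1
2+2+2+2+1
2+2+2+1+1+1
2+2+1+1+1+1+1
2+1+1+1+1+1+1+1
1+1+1+1+1+1+1+1+1
That's 18 in total.

18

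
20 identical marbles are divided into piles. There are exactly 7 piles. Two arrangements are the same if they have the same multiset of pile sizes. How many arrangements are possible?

Enumerating by decreasing first part gives 82 partitions in all.

82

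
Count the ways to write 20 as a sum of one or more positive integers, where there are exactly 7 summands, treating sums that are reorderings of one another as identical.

82

Systematic enumeration (by largest part, then next-largest, …) yields 82.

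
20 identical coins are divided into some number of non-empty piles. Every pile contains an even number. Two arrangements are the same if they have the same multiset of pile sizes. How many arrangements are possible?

There are too many to list fully; the first 12 (by largest part) are:
20
2, 18
4, 16
2, 2, 16
6, 14
2, 4, 14
2, 2, 2, 14
8, 12
2, 6, 12
4, 4, 12
2, 2, 4, 12
2, 2, 2, 2, 12
…and 30 more, for 42 total.

42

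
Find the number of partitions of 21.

792

Systematic enumeration (by largest part, then next-largest, …) yields 792.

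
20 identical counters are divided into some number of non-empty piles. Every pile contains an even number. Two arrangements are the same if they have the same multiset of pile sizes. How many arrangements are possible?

A partial list (first 12 by largest part):
20
18, 2
16, 4
16, 2, 2
14, 6
14, 4, 2
14, 2, 2, 2
12, 8
12, 6, 2
12, 4, 4
12, 4, 2, 2
12, 2, 2, 2, 2
…and 30 more, for 42 total.

42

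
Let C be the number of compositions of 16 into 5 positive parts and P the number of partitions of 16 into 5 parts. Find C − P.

Ordered (compositions into 5 parts): C(15,4) = 1365.
Unordered (partitions into 5 parts): 37.
Difference: 1365 − 37 = 1328.

1328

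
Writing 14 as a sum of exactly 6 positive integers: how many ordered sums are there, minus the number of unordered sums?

1267

Ordered (compositions into 6 parts): C(13,5) = 1287.
Partitions of 14 into exactly 6 parts: 20.
Difference: 1287 − 20 = 1267.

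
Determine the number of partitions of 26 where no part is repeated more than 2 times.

617

There are 617 such partitions.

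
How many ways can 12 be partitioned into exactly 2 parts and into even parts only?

3

The partitions of 12 that satisfy the conditions:
2+10
4+8
6+6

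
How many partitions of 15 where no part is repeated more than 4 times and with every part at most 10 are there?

Direct enumeration gives 115 partitions.

115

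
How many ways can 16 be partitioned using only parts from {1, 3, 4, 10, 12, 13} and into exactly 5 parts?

Enumerating:
12+1+1+1+1
10+3+1+1+1
4+4+4+3+1
4+3+3+3+3

4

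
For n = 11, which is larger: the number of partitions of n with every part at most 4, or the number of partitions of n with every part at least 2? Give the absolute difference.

13

Partitions of 11 with every part at most 4: 27.
Partitions of 11 with every part at least 2: 14.
|27 − 14| = 13.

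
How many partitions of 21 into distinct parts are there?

Direct enumeration gives 76 partitions.

76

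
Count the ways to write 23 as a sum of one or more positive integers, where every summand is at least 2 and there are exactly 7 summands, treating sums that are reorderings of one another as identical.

28

There are too many to list fully; the first 12 (by largest part) are:
2,2,2,2,2,2,11
2,2,2,2,2,3,10
2,2,2,2,2,4,9
2,2,2,2,3,3,9
2,2,2,2,2,5,8
2,2,2,2,3,4,8
2,2,2,3,3,3,8
2,2,2,2,2,6,7
2,2,2,2,3,5,7
2,2,2,2,4,4,7
2,2,2,3,3,4,7
2,2,3,3,3,3,7
…and 16 more, for 28 total.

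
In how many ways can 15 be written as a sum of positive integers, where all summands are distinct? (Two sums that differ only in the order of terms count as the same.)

27

A partial list (first 12 by largest part):
15
14 + 1
13 + 2
12 + 3
12 + 2 + 1
11 + 4
11 + 3 + 1
10 + 5
10 + 4 + 1
10 + 3 + 2
9 + 6
9 + 5 + 1
…and 15 more, for 27 total.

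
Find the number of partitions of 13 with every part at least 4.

They are:
13
4, 9
5, 8
6, 7
4, 4, 5

5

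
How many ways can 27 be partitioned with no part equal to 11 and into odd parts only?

160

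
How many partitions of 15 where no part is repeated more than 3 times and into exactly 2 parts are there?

They are:
14+1
13+2
12+3
11+4
10+5
9+6
8+7
Counting gives 7.

7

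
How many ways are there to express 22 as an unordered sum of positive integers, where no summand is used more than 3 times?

There are 484 such partitions.

484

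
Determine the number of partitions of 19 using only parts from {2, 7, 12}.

2

The partitions of 19 that satisfy the conditions:
12, 7
7, 2, 2, 2, 2, 2, 2
Counting gives 2.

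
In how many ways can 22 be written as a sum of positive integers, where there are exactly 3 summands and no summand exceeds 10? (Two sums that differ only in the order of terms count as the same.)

10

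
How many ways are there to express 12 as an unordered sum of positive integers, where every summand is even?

Listing the qualifying partitions of 12:
12
10+2
8+4
8+2+2
6+6
6+4+2
6+2+2+2
4+4+4
4+4+2+2
4+2+2+2+2
2+2+2+2+2+2

11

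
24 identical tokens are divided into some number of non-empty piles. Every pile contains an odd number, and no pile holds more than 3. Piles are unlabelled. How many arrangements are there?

They are:
3,3,3,3,3,3,3,3
1,1,1,3,3,3,3,3,3,3
1,1,1,1,1,1,3,3,3,3,3,3
1,1,1,1,1,1,1,1,1,3,3,3,3,3
1,1,1,1,1,1,1,1,1,1,1,1,3,3,3,3
1,1,1,1,1,1,1,1,1,1,1,1,1,1,1,3,3,3
1,1,1,1,1,1,1,1,1,1,1,1,1,1,1,1,1,1,3,3
1,1,1,1,1,1,1,1,1,1,1,1,1,1,1,1,1,1,1,1,1,3
1,1,1,1,1,1,1,1,1,1,1,1,1,1,1,1,1,1,1,1,1,1,1,1

9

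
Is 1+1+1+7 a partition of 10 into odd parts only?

The parts sum to 10, and the condition 'every summand is odd' holds.

Yes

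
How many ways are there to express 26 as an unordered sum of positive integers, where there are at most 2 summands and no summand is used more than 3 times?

Enumerating:
26
25, 1
24, 2
23, 3
22, 4
21, 5
20, 6
19, 7
18, 8
17, 9
16, 10
15, 11
14, 12
13, 13
That's 14 in total.

14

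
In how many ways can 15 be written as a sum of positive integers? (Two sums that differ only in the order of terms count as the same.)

Direct enumeration gives 176 partitions.

176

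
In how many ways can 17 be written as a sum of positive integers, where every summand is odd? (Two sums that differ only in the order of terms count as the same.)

38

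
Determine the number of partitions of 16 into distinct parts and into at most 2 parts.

8

Listing the qualifying partitions of 16:
16
15,1
14,2
13,3
12,4
11,5
10,6
9,7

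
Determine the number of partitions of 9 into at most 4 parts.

18

Enumerating:
9
8+1
7+2
7+1+1
6+3
6+2+1
6+1+1+1
5+4
5+3+1
5+2+2
5+2+1+1
4+4+1
4+3+2
4+3+1+1
4+2+2+1
3+3+3
3+3+2+1
3+2+2+2
Counting gives 18.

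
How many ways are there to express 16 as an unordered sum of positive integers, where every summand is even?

22

Listing the qualifying partitions of 16:
16
2,14
4,12
2,2,12
6,10
2,4,10
2,2,2,10
8,8
2,6,8
4,4,8
2,2,4,8
2,2,2,2,8
4,6,6
2,2,6,6
2,4,4,6
2,2,2,4,6
2,2,2,2,2,6
4,4,4,4
2,2,4,4,4
2,2,2,2,4,4
2,2,2,2,2,2,4
2,2,2,2,2,2,2,2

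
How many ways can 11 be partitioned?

56

There are too many to list fully; the first 12 (by largest part) are:
11
10, 1
9, 2
9, 1, 1
8, 3
8, 2, 1
8, 1, 1, 1
7, 4
7, 3, 1
7, 2, 2
7, 2, 1, 1
7, 1, 1, 1, 1
…and 44 more, for 56 total.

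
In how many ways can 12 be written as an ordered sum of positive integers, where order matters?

2048

There are 11 gaps and each independently is a cut or not, giving 2^11 = 2048.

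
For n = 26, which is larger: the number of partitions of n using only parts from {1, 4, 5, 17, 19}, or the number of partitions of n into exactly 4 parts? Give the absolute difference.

104

Partitions of 26 using only parts from {1, 4, 5, 17, 19}: 32.
Partitions of 26 into exactly 4 parts: 136.
|32 − 136| = 104.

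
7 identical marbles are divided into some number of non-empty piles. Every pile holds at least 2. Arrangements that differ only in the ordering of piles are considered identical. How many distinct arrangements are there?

The partitions of 7 that satisfy the conditions:
7
2 + 5
3 + 4
2 + 2 + 3

4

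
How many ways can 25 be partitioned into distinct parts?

Enumerating by decreasing first part gives 142 partitions in all.

142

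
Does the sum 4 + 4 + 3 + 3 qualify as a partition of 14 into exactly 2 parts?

No

The parts sum to 14, and the condition 'there are exactly 2 summands' is violated.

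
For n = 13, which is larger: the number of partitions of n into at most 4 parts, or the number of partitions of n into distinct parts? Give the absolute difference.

21

Partitions of 13 into at most 4 parts: 39.
Partitions of 13 into distinct parts: 18.
|39 − 18| = 21.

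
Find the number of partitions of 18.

A full systematic count gives 385.

385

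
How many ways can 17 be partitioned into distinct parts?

A partial list (first 12 by largest part):
17
16+1
15+2
14+3
14+2+1
13+4
13+3+1
12+5
12+4+1
12+3+2
11+6
11+5+1
…and 26 more, for 38 total.

38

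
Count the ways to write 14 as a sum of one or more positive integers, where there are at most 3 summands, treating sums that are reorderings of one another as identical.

24

The partitions of 14 that satisfy the conditions:
14
1 + 13
2 + 12
1 + 1 + 12
3 + 11
1 + 2 + 11
4 + 10
1 + 3 + 10
2 + 2 + 10
5 + 9
1 + 4 + 9
2 + 3 + 9
6 + 8
1 + 5 + 8
2 + 4 + 8
3 + 3 + 8
7 + 7
1 + 6 + 7
2 + 5 + 7
3 + 4 + 7
2 + 6 + 6
3 + 5 + 6
4 + 4 + 6
4 + 5 + 5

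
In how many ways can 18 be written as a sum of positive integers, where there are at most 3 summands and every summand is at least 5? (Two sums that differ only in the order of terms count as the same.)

9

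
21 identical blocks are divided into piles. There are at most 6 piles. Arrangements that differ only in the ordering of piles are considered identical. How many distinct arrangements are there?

There are 331 such partitions.

331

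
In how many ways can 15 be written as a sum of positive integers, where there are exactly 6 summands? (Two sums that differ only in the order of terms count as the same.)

26

There are too many to list fully; the first 12 (by largest part) are:
10 + 1 + 1 + 1 + 1 + 1
9 + 2 + 1 + 1 + 1 + 1
8 + 3 + 1 + 1 + 1 + 1
8 + 2 + 2 + 1 + 1 + 1
7 + 4 + 1 + 1 + 1 + 1
7 + 3 + 2 + 1 + 1 + 1
7 + 2 + 2 + 2 + 1 + 1
6 + 5 + 1 + 1 + 1 + 1
6 + 4 + 2 + 1 + 1 + 1
6 + 3 + 3 + 1 + 1 + 1
6 + 3 + 2 + 2 + 1 + 1
6 + 2 + 2 + 2 + 2 + 1
…and 14 more, for 26 total.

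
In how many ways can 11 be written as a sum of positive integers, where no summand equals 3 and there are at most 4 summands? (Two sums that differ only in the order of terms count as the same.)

They are:
11
10,1
9,2
9,1,1
8,2,1
8,1,1,1
7,4
7,2,2
7,2,1,1
6,5
6,4,1
6,2,2,1
5,5,1
5,4,2
5,4,1,1
5,2,2,2
4,4,2,1
That's 17 in total.

17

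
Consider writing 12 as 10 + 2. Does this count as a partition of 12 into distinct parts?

Yes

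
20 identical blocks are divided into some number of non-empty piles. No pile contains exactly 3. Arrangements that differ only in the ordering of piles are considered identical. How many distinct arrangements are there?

A full systematic count gives 330.

330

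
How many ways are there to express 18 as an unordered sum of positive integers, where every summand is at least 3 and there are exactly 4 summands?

Listing the qualifying partitions of 18:
9,3,3,3
8,4,3,3
7,5,3,3
7,4,4,3
6,6,3,3
6,5,4,3
6,4,4,4
5,5,5,3
5,5,4,4

9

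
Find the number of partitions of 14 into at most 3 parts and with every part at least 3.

11

Enumerating:
14
11+3
10+4
9+5
8+6
8+3+3
7+7
7+4+3
6+5+3
6+4+4
5+5+4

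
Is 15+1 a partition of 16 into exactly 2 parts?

The parts sum to 16, and the condition 'there are exactly 2 summands' holds.

Yes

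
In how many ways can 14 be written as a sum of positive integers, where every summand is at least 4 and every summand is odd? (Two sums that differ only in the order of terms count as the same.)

They are:
5+9
7+7
That's 2 in total.

2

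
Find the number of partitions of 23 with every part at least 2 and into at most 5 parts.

155

Enumerating by decreasing first part gives 155 partitions in all.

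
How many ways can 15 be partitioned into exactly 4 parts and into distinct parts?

The partitions of 15 that satisfy the conditions:
9, 3, 2, 1
8, 4, 2, 1
7, 5, 2, 1
7, 4, 3, 1
6, 5, 3, 1
6, 4, 3, 2
Counting gives 6.

6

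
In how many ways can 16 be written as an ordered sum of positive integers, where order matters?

32768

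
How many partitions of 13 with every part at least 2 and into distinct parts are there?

10

Enumerating:
13
11, 2
10, 3
9, 4
8, 5
8, 3, 2
7, 6
7, 4, 2
6, 5, 2
6, 4, 3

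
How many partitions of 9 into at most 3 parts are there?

Enumerating:
9
8,1
7,2
7,1,1
6,3
6,2,1
5,4
5,3,1
5,2,2
4,4,1
4,3,2
3,3,3

12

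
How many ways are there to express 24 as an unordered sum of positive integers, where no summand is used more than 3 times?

A full systematic count gives 722.

722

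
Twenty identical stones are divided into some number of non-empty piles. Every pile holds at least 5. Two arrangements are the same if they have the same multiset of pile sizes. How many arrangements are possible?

The partitions of 20 that satisfy the conditions:
20
15+5
14+6
13+7
12+8
11+9
10+10
10+5+5
9+6+5
8+7+5
8+6+6
7+7+6
5+5+5+5
That's 13 in total.

13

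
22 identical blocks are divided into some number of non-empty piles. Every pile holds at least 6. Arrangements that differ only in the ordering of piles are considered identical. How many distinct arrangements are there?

The partitions of 22 that satisfy the conditions:
22
16 + 6
15 + 7
14 + 8
13 + 9
12 + 10
11 + 11
10 + 6 + 6
9 + 7 + 6
8 + 8 + 6
8 + 7 + 7
Counting gives 11.

11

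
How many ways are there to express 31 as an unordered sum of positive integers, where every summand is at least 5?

Enumerating by decreasing first part gives 80 partitions in all.

80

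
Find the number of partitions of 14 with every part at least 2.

There are too many to list fully; the first 12 (by largest part) are:
14
12,2
11,3
10,4
10,2,2
9,5
9,3,2
8,6
8,4,2
8,3,3
8,2,2,2
7,7
…and 22 more, for 34 total.

34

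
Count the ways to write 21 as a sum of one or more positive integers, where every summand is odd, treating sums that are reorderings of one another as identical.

76

Systematic enumeration (by largest part, then next-largest, …) yields 76.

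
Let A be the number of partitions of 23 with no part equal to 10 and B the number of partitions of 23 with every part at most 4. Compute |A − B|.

1004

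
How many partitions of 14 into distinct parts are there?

Listing the qualifying partitions of 14:
14
13,1
12,2
11,3
11,2,1
10,4
10,3,1
9,5
9,4,1
9,3,2
8,6
8,5,1
8,4,2
8,3,2,1
7,6,1
7,5,2
7,4,3
7,4,2,1
6,5,3
6,5,2,1
6,4,3,1
5,4,3,2

22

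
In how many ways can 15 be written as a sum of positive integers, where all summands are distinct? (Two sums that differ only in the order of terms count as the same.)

27

There are too many to list fully; the first 12 (by largest part) are:
15
14+1
13+2
12+3
12+2+1
11+4
11+3+1
10+5
10+4+1
10+3+2
9+6
9+5+1
…and 15 more, for 27 total.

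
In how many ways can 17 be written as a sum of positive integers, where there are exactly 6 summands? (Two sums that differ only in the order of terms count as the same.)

There are too many to list fully; the first 12 (by largest part) are:
12,1,1,1,1,1
11,2,1,1,1,1
10,3,1,1,1,1
10,2,2,1,1,1
9,4,1,1,1,1
9,3,2,1,1,1
9,2,2,2,1,1
8,5,1,1,1,1
8,4,2,1,1,1
8,3,3,1,1,1
8,3,2,2,1,1
8,2,2,2,2,1
…and 32 more, for 44 total.

44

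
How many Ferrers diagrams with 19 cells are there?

490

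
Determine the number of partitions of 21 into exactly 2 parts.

10

Listing the qualifying partitions of 21:
20 + 1
19 + 2
18 + 3
17 + 4
16 + 5
15 + 6
14 + 7
13 + 8
12 + 9
11 + 10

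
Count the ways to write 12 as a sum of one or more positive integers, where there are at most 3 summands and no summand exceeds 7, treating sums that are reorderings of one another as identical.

Enumerating:
7,5
7,4,1
7,3,2
6,6
6,5,1
6,4,2
6,3,3
5,5,2
5,4,3
4,4,4

10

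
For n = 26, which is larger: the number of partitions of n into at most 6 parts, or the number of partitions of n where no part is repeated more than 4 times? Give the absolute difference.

705

Partitions of 26 into at most 6 parts: 709.
Partitions of 26 where no part is repeated more than 4 times: 1414.
|709 − 1414| = 705.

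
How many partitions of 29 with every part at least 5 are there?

58

A partial list (first 12 by largest part):
29
24+5
23+6
22+7
21+8
20+9
19+10
19+5+5
18+11
18+6+5
17+12
17+7+5
…and 46 more, for 58 total.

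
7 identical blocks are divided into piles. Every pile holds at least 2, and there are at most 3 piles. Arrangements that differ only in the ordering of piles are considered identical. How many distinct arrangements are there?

4

The partitions of 7 that satisfy the conditions:
7
2 + 5
3 + 4
2 + 2 + 3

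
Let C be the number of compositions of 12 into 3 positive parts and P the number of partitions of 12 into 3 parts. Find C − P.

43

Compositions: C(11,2) = 55.
Partitions of 12 into exactly 3 parts: 12.
Difference: 55 − 12 = 43.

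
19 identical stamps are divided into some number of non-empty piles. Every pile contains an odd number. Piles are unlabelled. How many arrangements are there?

A partial list (first 12 by largest part):
19
17, 1, 1
15, 3, 1
15, 1, 1, 1, 1
13, 5, 1
13, 3, 3
13, 3, 1, 1, 1
13, 1, 1, 1, 1, 1, 1
11, 7, 1
11, 5, 3
11, 5, 1, 1, 1
11, 3, 3, 1, 1
…and 42 more, for 54 total.

54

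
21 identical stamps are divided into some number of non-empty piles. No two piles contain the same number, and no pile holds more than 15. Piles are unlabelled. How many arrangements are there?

66

There are too many to list fully; the first 12 (by largest part) are:
15,6
15,5,1
15,4,2
15,3,2,1
14,7
14,6,1
14,5,2
14,4,3
14,4,2,1
13,8
13,7,1
13,6,2
…and 54 more, for 66 total.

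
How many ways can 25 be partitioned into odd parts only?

Direct enumeration gives 142 partitions.

142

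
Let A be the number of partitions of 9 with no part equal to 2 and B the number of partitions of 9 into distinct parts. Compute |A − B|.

7

Partitions of 9 with no part equal to 2: 15.
Partitions of 9 into distinct parts: 8.
|15 − 8| = 7.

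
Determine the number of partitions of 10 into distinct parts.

Enumerating:
10
9, 1
8, 2
7, 3
7, 2, 1
6, 4
6, 3, 1
5, 4, 1
5, 3, 2
4, 3, 2, 1
That's 10 in total.

10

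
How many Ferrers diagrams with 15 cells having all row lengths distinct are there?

27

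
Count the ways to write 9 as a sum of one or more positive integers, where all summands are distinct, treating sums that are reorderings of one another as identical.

Listing the qualifying partitions of 9:
9
8, 1
7, 2
6, 3
6, 2, 1
5, 4
5, 3, 1
4, 3, 2
That's 8 in total.

8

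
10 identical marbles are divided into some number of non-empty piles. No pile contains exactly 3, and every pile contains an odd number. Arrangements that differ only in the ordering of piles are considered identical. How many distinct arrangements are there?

They are:
9,1
7,1,1,1
5,5
5,1,1,1,1,1
1,1,1,1,1,1,1,1,1,1
That's 5 in total.

5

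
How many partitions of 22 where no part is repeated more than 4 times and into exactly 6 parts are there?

132

There are 132 such partitions.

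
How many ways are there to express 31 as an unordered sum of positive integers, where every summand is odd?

340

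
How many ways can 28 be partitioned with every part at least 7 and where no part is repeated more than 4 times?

Enumerating:
28
7,21
8,20
9,19
10,18
11,17
12,16
13,15
14,14
7,7,14
7,8,13
7,9,12
8,8,12
7,10,11
8,9,11
8,10,10
9,9,10
7,7,7,7
That's 18 in total.

18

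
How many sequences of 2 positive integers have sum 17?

16

Equivalently, choose which 1 of the 16 gaps become plus signs: C(16,1) = 16.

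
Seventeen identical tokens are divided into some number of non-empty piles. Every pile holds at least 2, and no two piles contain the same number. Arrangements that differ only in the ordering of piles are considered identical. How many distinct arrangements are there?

They are:
17
2, 15
3, 14
4, 13
5, 12
2, 3, 12
6, 11
2, 4, 11
7, 10
2, 5, 10
3, 4, 10
8, 9
2, 6, 9
3, 5, 9
2, 7, 8
3, 6, 8
4, 5, 8
2, 3, 4, 8
4, 6, 7
2, 3, 5, 7
2, 4, 5, 6
That's 21 in total.

21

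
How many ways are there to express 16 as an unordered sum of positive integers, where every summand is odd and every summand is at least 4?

2

Listing the qualifying partitions of 16:
5+11
7+9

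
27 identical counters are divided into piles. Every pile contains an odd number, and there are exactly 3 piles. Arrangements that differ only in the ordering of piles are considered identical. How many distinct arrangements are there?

19

They are:
1+1+25
1+3+23
1+5+21
3+3+21
1+7+19
3+5+19
1+9+17
3+7+17
5+5+17
1+11+15
3+9+15
5+7+15
1+13+13
3+11+13
5+9+13
7+7+13
5+11+11
7+9+11
9+9+9
That's 19 in total.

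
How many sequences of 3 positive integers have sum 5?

6

Place 2 bars in the 4 internal gaps of a row of 5 dots: C(4,2) = 6.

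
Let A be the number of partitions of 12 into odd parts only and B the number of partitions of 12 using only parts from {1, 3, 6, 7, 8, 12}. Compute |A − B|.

1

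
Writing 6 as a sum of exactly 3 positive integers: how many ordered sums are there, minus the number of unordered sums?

Ordered (compositions into 3 parts): C(5,2) = 10.
Partitions of 6 into exactly 3 parts: 3.
Difference: 10 − 3 = 7.

7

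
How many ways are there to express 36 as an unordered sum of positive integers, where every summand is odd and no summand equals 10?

Direct enumeration gives 668 partitions.

668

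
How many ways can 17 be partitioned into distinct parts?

A partial list (first 12 by largest part):
17
1 + 16
2 + 15
3 + 14
1 + 2 + 14
4 + 13
1 + 3 + 13
5 + 12
1 + 4 + 12
2 + 3 + 12
6 + 11
1 + 5 + 11
…and 26 more, for 38 total.

38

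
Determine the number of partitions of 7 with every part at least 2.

4

The partitions of 7 that satisfy the conditions:
7
5+2
4+3
3+2+2
Counting gives 4.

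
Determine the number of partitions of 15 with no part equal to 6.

146

A full systematic count gives 146.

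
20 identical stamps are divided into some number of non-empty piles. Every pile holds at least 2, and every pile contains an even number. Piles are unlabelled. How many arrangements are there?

42

A partial list (first 12 by largest part):
20
18, 2
16, 4
16, 2, 2
14, 6
14, 4, 2
14, 2, 2, 2
12, 8
12, 6, 2
12, 4, 4
12, 4, 2, 2
12, 2, 2, 2, 2
…and 30 more, for 42 total.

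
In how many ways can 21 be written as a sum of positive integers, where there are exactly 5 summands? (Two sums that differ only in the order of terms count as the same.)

Enumerating by decreasing first part gives 101 partitions in all.

101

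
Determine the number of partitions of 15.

176

Enumerating by decreasing first part gives 176 partitions in all.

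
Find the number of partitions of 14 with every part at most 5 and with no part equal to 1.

Enumerating:
4 + 5 + 5
2 + 2 + 5 + 5
2 + 3 + 4 + 5
3 + 3 + 3 + 5
2 + 2 + 2 + 3 + 5
2 + 4 + 4 + 4
3 + 3 + 4 + 4
2 + 2 + 2 + 4 + 4
2 + 2 + 3 + 3 + 4
2 + 2 + 2 + 2 + 2 + 4
2 + 3 + 3 + 3 + 3
2 + 2 + 2 + 2 + 3 + 3
2 + 2 + 2 + 2 + 2 + 2 + 2
Counting gives 13.

13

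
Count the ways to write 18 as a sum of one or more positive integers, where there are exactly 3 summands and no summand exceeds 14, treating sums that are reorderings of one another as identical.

They are:
14+3+1
14+2+2
13+4+1
13+3+2
12+5+1
12+4+2
12+3+3
11+6+1
11+5+2
11+4+3
10+7+1
10+6+2
10+5+3
10+4+4
9+8+1
9+7+2
9+6+3
9+5+4
8+8+2
8+7+3
8+6+4
8+5+5
7+7+4
7+6+5
6+6+6

25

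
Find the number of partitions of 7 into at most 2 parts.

4

They are:
7
6,1
5,2
4,3
That's 4 in total.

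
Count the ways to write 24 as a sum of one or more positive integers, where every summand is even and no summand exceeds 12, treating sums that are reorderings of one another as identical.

58

There are too many to list fully; the first 12 (by largest part) are:
12,12
12,10,2
12,8,4
12,8,2,2
12,6,6
12,6,4,2
12,6,2,2,2
12,4,4,4
12,4,4,2,2
12,4,2,2,2,2
12,2,2,2,2,2,2
10,10,4
…and 46 more, for 58 total.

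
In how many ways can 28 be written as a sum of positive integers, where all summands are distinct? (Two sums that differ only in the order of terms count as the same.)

Enumerating by decreasing first part gives 222 partitions in all.

222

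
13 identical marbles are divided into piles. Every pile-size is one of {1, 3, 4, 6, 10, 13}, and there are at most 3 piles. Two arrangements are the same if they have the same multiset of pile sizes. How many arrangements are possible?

4

They are:
13
3+10
1+6+6
3+4+6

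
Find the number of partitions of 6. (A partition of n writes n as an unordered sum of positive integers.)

Listing the qualifying partitions of 6:
6
5+1
4+2
4+1+1
3+3
3+2+1
3+1+1+1
2+2+2
2+2+1+1
2+1+1+1+1
1+1+1+1+1+1
That's 11 in total.

11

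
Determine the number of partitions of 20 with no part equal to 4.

Direct enumeration gives 396 partitions.

396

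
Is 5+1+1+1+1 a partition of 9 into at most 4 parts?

No

The parts sum to 9, and the condition 'there are at most 4 summands' is violated.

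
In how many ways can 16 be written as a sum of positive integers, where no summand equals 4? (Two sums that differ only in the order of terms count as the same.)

154

Counting exhaustively, 154 partitions satisfy the conditions.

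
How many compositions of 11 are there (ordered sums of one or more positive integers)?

1024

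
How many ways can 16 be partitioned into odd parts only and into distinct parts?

5

They are:
15,1
13,3
11,5
9,7
7,5,3,1
Counting gives 5.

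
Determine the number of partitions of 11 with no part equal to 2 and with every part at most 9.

24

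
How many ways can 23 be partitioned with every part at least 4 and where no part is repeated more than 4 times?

A partial list (first 12 by largest part):
23
19,4
18,5
17,6
16,7
15,8
15,4,4
14,9
14,5,4
13,10
13,6,4
13,5,5
…and 27 more, for 39 total.

39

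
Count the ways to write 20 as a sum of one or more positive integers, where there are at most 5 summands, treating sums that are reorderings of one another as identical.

192

Direct enumeration gives 192 partitions.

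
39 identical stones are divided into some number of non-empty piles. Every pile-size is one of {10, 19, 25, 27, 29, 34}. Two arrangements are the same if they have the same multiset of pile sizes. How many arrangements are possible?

2

Enumerating:
29+10
19+10+10
Counting gives 2.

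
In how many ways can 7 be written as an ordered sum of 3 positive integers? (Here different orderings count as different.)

15

Equivalently, choose which 2 of the 6 gaps become plus signs: C(6,2) = 15.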